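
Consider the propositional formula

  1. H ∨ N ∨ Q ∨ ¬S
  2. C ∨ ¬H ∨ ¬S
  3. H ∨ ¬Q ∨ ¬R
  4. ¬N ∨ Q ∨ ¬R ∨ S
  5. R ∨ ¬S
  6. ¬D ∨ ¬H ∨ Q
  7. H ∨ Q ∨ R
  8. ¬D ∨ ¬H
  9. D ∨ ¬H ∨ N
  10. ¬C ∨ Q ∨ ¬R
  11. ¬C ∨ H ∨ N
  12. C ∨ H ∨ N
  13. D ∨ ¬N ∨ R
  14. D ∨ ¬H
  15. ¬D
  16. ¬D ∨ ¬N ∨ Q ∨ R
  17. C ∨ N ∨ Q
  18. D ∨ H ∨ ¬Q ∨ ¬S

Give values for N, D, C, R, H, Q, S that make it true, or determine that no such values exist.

N = True, D = False, C = False, R = True, H = False, Q = False, S = True

Unit clause (¬D) forces D = False.
In (D ∨ ¬H) only ¬H is left, so H = False.
Try N = False:
  (¬C ∨ H ∨ N) forces C = False.
  clause (C ∨ H ∨ N) is falsified — backtrack.
So N = True.
  then (D ∨ ¬N ∨ R) forces R = True.
  then (H ∨ ¬Q ∨ ¬R) forces Q = False.
  then (¬N ∨ Q ∨ ¬R ∨ S) forces S = True.
  then (¬C ∨ Q ∨ ¬R) forces C = False.
All clauses satisfied.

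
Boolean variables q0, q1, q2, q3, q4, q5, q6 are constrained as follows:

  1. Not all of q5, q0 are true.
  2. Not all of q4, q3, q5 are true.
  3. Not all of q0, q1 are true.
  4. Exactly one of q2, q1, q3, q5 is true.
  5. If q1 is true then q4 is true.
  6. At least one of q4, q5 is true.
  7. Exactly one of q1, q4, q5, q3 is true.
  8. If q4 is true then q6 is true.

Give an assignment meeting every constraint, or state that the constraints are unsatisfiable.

q0=T; q1=F; q2=T; q3=F; q4=T; q5=F; q6=T

  (1) {q5, q0}: 1/2 true — not all ✓
  (2) {q4, q3, q5}: 1/3 true — not all ✓
  (3) {q0, q1}: 1/2 true — not all ✓
  (4) {q2, q1, q3, q5}: 1 true — exactly one ✓
  (5) q1=F ⇒ q4: vacuous ✓
  (6) {q4, q5}: 1 true — at least one ✓
  (7) {q1, q4, q5, q3}: 1 true — exactly one ✓
  (8) q4=T ⇒ q6: T ✓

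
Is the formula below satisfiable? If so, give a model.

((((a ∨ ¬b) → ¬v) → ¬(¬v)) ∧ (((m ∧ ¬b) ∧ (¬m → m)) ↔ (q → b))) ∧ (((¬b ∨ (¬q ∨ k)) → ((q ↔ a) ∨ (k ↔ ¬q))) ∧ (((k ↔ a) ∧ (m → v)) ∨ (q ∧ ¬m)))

k = True, q = False, a = True, v = True, b = False, m = True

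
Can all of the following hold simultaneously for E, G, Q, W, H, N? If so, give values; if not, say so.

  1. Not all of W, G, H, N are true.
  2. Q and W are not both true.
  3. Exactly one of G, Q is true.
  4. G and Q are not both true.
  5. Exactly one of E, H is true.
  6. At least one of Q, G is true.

E = True; G = True; Q = False; W = False; H = False; N = False

  (1) {W, G, H, N}: 1/4 true — not all ✓
  (2) Q=F, W=F — not both ✓
  (3) {G, Q}: 1 true — exactly one ✓
  (4) G=T, Q=F — not both ✓
  (5) {E, H}: 1 true — exactly one ✓
  (6) {Q, G}: 1 true — at least one ✓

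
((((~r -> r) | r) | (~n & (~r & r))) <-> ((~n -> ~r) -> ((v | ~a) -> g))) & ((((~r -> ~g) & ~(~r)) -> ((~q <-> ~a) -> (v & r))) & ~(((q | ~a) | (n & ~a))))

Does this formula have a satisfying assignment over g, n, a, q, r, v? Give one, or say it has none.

g = False, n = False, a = True, q = False, r = False, v = True

  (((~r -> r) | r) | (~n & (~r & r))) <-> ((~n -> ~r) -> ((v | ~a) -> g)) = True
    ((~r -> r) | r) | (~n & (~r & r)) = False
      (~r -> r) | r = False
        ~r -> r = False
          ~r = True
      ~n & (~r & r) = False
        ~n = True
        ~r & r = False
          ~r = True
    (~n -> ~r) -> ((v | ~a) -> g) = False
      ~n -> ~r = True
        ~n = True
        ~r = True
      (v | ~a) -> g = False
        v | ~a = True
          ~a = False
  (((~r -> ~g) & ~(~r)) -> ((~q <-> ~a) -> (v & r))) & ~(((q | ~a) | (n & ~a))) = True
    ((~r -> ~g) & ~(~r)) -> ((~q <-> ~a) -> (v & r)) = True
      (~r -> ~g) & ~(~r) = False
        ~r -> ~g = True
          ~r = True
          ~g = True
        ~(~r) = False
          ~r = True
      (~q <-> ~a) -> (v & r) = True
        ~q <-> ~a = False
          ~q = True
          ~a = False
        v & r = False
    ~(((q | ~a) | (n & ~a))) = True
      (q | ~a) | (n & ~a) = False
        q | ~a = False
          ~a = False
        n & ~a = False
          ~a = False
Both conjuncts True, so the formula holds.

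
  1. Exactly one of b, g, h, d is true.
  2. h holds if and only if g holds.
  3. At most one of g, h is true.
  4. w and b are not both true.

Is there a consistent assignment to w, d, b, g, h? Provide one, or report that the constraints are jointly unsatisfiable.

w=T, d=T, b=F, g=F, h=F

  (1) {b, g, h, d}: 1 true — exactly one ✓
  (2) h=F, g=F — same ✓
  (3) {g, h}: 0 true — at most one ✓
  (4) w=T, b=F — not both ✓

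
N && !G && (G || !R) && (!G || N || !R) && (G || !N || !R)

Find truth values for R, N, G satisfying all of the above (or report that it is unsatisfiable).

Unit clause (N) forces N = True.
Unit clause (!G) forces G = False.
In (G || !R) only !R is left, so R = False.
Check each clause:
  (N): N holds.
  (!G): !G holds.
  (G || !R): !R holds.
  (!G || N || !R): !G holds.
  (G || !N || !R): !R holds.
All clauses satisfied.

R = False; N = True; G = False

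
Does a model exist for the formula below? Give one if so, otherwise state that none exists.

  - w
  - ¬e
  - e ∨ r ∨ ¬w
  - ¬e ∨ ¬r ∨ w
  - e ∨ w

r=T; e=F; w=T

Unit clause (w) forces w = True.
Unit clause (¬e) forces e = False.
In (e ∨ r ∨ ¬w) only r is left, so r = True.
Check each clause:
  (w): w holds.
  (¬e): ¬e holds.
  (e ∨ r ∨ ¬w): r holds.
  (¬e ∨ ¬r ∨ w): ¬e holds.
  (e ∨ w): w holds.
All clauses satisfied.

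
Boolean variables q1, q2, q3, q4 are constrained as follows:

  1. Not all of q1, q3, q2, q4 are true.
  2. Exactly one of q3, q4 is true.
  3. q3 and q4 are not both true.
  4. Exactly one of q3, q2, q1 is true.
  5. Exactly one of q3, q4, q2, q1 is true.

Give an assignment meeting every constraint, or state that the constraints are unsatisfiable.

q1 = False; q2 = False; q3 = True; q4 = False

  (1) {q1, q3, q2, q4}: 1/4 true — not all ✓
  (2) {q3, q4}: 1 true — exactly one ✓
  (3) q3=T, q4=F — not both ✓
  (4) {q3, q2, q1}: 1 true — exactly one ✓
  (5) {q3, q4, q2, q1}: 1 true — exactly one ✓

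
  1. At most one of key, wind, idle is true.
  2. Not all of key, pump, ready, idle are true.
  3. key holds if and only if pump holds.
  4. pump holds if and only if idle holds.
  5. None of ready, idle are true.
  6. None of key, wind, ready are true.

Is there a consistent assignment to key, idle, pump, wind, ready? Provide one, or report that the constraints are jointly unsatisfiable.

key = False; idle = False; pump = False; wind = False; ready = False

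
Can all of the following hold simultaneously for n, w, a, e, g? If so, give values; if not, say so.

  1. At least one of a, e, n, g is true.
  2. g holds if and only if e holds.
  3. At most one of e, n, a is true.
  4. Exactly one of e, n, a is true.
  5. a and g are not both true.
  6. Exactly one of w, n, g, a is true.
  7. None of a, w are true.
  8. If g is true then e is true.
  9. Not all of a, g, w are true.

n: True, w: False, a: False, e: False, g: False

  (1) {a, e, n, g}: 1 true — at least one ✓
  (2) g=F, e=F — same ✓
  (3) {e, n, a}: 1 true — at most one ✓
  (4) {e, n, a}: 1 true — exactly one ✓
  (5) a=F, g=F — not both ✓
  (6) {w, n, g, a}: 1 true — exactly one ✓
  (7) {a, w}: 0 true — none ✓
  (8) g=F ⇒ e: vacuous ✓
  (9) {a, g, w}: 0/3 true — not all ✓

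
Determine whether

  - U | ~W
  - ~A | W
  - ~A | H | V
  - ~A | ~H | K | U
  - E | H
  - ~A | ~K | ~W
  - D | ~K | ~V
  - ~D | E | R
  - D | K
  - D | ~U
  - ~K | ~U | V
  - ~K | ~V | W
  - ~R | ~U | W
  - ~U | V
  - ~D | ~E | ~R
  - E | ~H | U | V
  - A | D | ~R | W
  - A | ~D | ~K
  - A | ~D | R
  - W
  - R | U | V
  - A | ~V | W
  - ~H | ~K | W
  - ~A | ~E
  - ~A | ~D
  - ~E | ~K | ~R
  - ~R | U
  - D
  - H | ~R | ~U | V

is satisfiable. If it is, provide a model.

Unit clause (W) forces W = True.
Unit clause (D) forces D = True.
In (U | ~W) only U is left, so U = True.
In (~U | V) only V is left, so V = True.
In (~A | ~D) only ~A is left, so A = False.
In (A | ~D | ~K) only ~K is left, so K = False.
In (A | ~D | R) only R is left, so R = True.
In (~D | ~E | ~R) only ~E is left, so E = False.
In (E | H) only H is left, so H = True.
All clauses satisfied.

E = False, V = True, D = True, A = False, R = True, W = True, U = True, H = True, K = False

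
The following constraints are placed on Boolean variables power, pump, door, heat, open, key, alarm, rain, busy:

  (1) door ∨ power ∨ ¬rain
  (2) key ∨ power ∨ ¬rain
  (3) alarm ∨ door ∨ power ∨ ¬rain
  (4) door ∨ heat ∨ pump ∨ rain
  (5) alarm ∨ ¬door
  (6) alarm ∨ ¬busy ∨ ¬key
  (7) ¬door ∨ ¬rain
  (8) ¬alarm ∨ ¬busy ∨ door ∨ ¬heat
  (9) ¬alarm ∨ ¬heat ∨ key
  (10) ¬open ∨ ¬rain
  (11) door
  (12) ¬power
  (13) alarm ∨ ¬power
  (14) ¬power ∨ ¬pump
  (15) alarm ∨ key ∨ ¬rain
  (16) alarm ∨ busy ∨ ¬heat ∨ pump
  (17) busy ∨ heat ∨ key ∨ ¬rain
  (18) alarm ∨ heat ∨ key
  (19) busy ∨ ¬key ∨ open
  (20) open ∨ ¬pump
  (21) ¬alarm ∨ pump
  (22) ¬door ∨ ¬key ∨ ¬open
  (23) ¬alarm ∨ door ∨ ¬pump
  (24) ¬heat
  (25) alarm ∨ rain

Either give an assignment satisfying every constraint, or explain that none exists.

Unit clause (door) forces door = True.
Unit clause (¬power) forces power = False.
Unit clause (¬heat) forces heat = False.
In (alarm ∨ ¬door) only alarm is left, so alarm = True.
In (¬door ∨ ¬rain) only ¬rain is left, so rain = False.
In (¬alarm ∨ pump) only pump is left, so pump = True.
In (open ∨ ¬pump) only open is left, so open = True.
In (¬door ∨ ¬key ∨ ¬open) only ¬key is left, so key = False.
Set busy = False.
All clauses satisfied.

power = False, pump = True, door = True, heat = False, open = True, key = False, alarm = True, rain = False, busy = False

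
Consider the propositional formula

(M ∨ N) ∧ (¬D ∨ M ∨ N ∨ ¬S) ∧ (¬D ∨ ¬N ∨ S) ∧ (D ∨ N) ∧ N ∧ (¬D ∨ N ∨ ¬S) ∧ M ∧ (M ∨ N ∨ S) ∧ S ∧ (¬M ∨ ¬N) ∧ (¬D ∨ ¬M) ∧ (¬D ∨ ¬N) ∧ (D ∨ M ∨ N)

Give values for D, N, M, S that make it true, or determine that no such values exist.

Case N = True:
  (M) forces M = True.
  Clause (¬M ∨ ¬N) is falsified — contradiction.
Case N = False:
  Clause (N) is falsified — contradiction.
Both cases fail, so the formula is unsatisfiable.

No satisfying assignment exists.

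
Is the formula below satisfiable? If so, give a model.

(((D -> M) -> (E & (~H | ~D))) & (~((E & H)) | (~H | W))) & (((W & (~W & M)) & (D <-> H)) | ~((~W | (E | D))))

Case W = True: the formula simplifies to ((D -> M) -> (E & (~H | ~D))) & ~((E | D)).
  D = True: the conjunct ~((E | D)) becomes ~((E | True)) = False.
  D = False: simplifies to E & ~E.
    E = True: the conjunct ~E is False.
    E = False: the conjunct E is False.
Case W = False: the conjunct ((W & (~W & M)) & (D <-> H)) | ~((~W | (E | D))) becomes (False & (D <-> H)) | ~True = False.
Both cases fail — unsatisfiable.

Unsatisfiable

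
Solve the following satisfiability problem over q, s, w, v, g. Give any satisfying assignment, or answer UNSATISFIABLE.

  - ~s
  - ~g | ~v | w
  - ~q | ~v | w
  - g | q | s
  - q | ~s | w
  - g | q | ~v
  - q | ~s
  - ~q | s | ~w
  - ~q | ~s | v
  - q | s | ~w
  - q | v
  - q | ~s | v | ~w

Unit clause (~s) forces s = False.
Set q = True.
  then (~q | s | ~w) forces w = False.
  then (~q | ~v | w) forces v = False.
Set g = False.
All clauses satisfied.

q=T, s=F, w=F, v=F, g=F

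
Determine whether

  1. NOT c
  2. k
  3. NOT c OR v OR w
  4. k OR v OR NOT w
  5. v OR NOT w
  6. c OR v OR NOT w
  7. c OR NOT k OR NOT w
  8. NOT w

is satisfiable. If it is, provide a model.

c = False, w = False, k = True, v = False

Unit clause (NOT c) forces c = False.
Unit clause (k) forces k = True.
In (c OR NOT k OR NOT w) only NOT w is left, so w = False.
Set v = False.
Check each clause:
  (NOT c): NOT c holds.
  (k): k holds.
  (NOT c OR v OR w): NOT c holds.
  (k OR v OR NOT w): k holds.
  (v OR NOT w): NOT w holds.
  (c OR v OR NOT w): NOT w holds.
  (c OR NOT k OR NOT w): NOT w holds.
  (NOT w): NOT w holds.
All clauses satisfied.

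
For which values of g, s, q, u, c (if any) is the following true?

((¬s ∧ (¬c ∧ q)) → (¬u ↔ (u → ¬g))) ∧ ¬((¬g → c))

g = False; s = True; q = True; u = False; c = False

  (¬s ∧ (¬c ∧ q)) → (¬u ↔ (u → ¬g)) = True
    ¬s ∧ (¬c ∧ q) = False
      ¬s = False
      ¬c ∧ q = True
        ¬c = True
    ¬u ↔ (u → ¬g) = True
      ¬u = True
      u → ¬g = True
        ¬g = True
  ¬((¬g → c)) = True
    ¬g → c = False
      ¬g = True
Both conjuncts True, so the formula holds.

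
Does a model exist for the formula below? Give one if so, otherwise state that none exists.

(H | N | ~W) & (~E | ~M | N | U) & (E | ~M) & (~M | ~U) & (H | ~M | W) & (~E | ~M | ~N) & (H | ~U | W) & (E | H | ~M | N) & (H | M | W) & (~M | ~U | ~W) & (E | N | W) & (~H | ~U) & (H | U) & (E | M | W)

U=F, E=F, H=T, N=T, W=T, M=F

Set U = False.
  then (H | U) forces H = True.
Set E = False.
  then (E | ~M) forces M = False.
  then (E | M | W) forces W = True.
Set N = True.
All clauses satisfied.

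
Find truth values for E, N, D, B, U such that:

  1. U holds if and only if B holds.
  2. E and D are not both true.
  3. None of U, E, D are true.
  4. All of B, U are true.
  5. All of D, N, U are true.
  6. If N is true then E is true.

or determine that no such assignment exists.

Unsatisfiable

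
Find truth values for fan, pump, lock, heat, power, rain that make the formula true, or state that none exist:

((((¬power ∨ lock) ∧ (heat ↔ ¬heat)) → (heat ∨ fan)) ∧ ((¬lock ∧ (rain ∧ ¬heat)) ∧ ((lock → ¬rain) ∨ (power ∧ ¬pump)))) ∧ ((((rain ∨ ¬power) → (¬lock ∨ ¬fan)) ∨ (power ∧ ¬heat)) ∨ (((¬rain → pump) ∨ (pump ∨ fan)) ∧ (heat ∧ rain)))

fan = True, pump = True, lock = False, heat = False, power = True, rain = True

  (((¬power ∨ lock) ∧ (heat ↔ ¬heat)) → (heat ∨ fan)) ∧ ((¬lock ∧ (rain ∧ ¬heat)) ∧ ((lock → ¬rain) ∨ (power ∧ ¬pump))) = True
    ((¬power ∨ lock) ∧ (heat ↔ ¬heat)) → (heat ∨ fan) = True
      (¬power ∨ lock) ∧ (heat ↔ ¬heat) = False
        ¬power ∨ lock = False
          ¬power = False
        heat ↔ ¬heat = False
          ¬heat = True
      heat ∨ fan = True
    (¬lock ∧ (rain ∧ ¬heat)) ∧ ((lock → ¬rain) ∨ (power ∧ ¬pump)) = True
      ¬lock ∧ (rain ∧ ¬heat) = True
        ¬lock = True
        rain ∧ ¬heat = True
          ¬heat = True
      (lock → ¬rain) ∨ (power ∧ ¬pump) = True
        lock → ¬rain = True
          ¬rain = False
        power ∧ ¬pump = False
          ¬pump = False
  (((rain ∨ ¬power) → (¬lock ∨ ¬fan)) ∨ (power ∧ ¬heat)) ∨ (((¬rain → pump) ∨ (pump ∨ fan)) ∧ (heat ∧ rain)) = True
    ((rain ∨ ¬power) → (¬lock ∨ ¬fan)) ∨ (power ∧ ¬heat) = True
      (rain ∨ ¬power) → (¬lock ∨ ¬fan) = True
        rain ∨ ¬power = True
          ¬power = False
        ¬lock ∨ ¬fan = True
          ¬lock = True
          ¬fan = False
      power ∧ ¬heat = True
        ¬heat = True
    ((¬rain → pump) ∨ (pump ∨ fan)) ∧ (heat ∧ rain) = False
      (¬rain → pump) ∨ (pump ∨ fan) = True
        ¬rain → pump = True
          ¬rain = False
        pump ∨ fan = True
      heat ∧ rain = False
Both conjuncts True, so the formula holds.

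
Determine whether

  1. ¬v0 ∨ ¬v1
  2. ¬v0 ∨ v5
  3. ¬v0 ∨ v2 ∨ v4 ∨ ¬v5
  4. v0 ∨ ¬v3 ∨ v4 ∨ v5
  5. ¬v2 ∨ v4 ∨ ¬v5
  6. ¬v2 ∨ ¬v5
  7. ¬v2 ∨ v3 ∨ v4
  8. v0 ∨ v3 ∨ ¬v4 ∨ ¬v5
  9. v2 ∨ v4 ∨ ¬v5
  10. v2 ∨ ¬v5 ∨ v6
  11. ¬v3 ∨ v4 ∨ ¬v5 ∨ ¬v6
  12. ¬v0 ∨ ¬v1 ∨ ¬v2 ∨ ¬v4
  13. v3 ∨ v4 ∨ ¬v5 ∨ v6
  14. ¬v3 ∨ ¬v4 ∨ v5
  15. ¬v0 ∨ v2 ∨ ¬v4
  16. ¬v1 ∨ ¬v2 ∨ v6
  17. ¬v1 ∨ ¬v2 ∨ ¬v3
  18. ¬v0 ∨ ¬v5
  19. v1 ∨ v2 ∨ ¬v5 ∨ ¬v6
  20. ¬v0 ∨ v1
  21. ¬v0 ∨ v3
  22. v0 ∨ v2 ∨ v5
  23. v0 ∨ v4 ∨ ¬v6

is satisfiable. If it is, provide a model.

v0 = False, v1 = False, v2 = True, v3 = False, v4 = True, v5 = False, v6 = True

Set v0 = False.
Set v1 = False.
Set v2 = True.
  then (¬v2 ∨ ¬v5) forces v5 = False.
Set v3 = False.
  then (¬v2 ∨ v3 ∨ v4) forces v4 = True.
Set v6 = True.
All clauses satisfied.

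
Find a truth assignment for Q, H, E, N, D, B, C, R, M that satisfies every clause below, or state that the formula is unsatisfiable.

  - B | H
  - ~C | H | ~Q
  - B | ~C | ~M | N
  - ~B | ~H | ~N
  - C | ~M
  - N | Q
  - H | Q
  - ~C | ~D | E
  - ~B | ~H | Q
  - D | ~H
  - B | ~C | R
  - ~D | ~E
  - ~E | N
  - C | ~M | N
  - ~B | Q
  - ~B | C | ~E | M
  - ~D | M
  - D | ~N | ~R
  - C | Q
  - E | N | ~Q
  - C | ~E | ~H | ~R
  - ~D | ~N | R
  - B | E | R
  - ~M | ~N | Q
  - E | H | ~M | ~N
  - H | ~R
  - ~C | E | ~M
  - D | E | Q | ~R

Q: True, H: False, E: False, N: True, D: False, B: True, C: False, R: False, M: False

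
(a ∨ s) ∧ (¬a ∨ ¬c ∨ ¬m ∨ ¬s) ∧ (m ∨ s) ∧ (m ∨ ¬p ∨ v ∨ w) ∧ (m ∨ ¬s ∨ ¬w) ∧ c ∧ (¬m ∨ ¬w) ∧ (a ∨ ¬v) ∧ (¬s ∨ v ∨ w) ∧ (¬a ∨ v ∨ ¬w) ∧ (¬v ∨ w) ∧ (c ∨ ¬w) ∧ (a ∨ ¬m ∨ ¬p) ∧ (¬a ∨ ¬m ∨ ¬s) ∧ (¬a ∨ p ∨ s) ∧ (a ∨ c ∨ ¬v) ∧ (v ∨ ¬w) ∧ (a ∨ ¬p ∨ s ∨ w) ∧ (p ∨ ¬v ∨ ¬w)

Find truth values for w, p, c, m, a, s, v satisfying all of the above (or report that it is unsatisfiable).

w = False; p = True; c = True; m = True; a = True; s = False; v = False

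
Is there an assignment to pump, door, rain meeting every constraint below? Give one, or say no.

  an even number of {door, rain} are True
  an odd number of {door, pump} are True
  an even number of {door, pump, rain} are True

pump=F; door=T; rain=T

{door, rain}: 2 true → even ✓
{door, pump}: 1 true → odd ✓
{door, pump, rain}: 2 true → even ✓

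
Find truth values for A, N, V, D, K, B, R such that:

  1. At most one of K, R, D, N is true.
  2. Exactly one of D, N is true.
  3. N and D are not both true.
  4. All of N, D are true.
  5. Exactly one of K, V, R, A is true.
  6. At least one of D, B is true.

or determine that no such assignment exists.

Unsatisfiable

Case N = True:
  (1) with N=T forces K = False.
  (1) with N=T forces R = False.
  (1) with N=T forces D = False.
  Constraint (4) is violated (D=F) — contradiction.
Case N = False:
  Constraint (4) is violated (N=F) — contradiction.
Both cases fail — unsatisfiable.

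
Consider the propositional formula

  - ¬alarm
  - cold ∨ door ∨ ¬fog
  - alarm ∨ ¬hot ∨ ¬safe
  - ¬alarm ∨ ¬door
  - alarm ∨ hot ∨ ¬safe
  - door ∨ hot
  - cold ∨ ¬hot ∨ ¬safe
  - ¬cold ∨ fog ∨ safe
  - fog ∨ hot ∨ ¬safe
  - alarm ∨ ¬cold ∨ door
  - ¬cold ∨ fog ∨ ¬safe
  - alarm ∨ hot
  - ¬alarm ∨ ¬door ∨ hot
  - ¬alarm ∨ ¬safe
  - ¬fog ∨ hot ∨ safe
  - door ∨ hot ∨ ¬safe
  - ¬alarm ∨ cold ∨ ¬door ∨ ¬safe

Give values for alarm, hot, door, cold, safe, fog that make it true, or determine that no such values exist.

alarm = False; hot = True; door = True; cold = False; safe = False; fog = True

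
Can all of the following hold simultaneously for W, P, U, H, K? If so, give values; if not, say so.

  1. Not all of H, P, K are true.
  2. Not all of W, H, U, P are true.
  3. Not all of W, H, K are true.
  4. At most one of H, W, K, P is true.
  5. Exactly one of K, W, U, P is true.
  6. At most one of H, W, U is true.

W = False; P = False; U = False; H = False; K = True

  (1) {H, P, K}: 1/3 true — not all ✓
  (2) {W, H, U, P}: 0/4 true — not all ✓
  (3) {W, H, K}: 1/3 true — not all ✓
  (4) {H, W, K, P}: 1 true — at most one ✓
  (5) {K, W, U, P}: 1 true — exactly one ✓
  (6) {H, W, U}: 0 true — at most one ✓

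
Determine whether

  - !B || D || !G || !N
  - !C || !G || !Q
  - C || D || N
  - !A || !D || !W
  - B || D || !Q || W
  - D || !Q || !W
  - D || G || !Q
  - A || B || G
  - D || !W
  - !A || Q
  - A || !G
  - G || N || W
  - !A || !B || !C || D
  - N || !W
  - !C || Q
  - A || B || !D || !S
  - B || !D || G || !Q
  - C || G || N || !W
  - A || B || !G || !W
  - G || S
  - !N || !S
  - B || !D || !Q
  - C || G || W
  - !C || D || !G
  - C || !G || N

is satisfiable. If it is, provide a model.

N: True, B: True, C: False, D: True, Q: True, A: True, W: False, G: True, S: False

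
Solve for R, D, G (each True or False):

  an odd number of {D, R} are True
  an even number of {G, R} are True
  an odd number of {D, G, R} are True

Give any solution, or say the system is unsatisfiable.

R: False, D: True, G: False

{D, R}: 1 true → odd ✓
{G, R}: 0 true → even ✓
{D, G, R}: 1 true → odd ✓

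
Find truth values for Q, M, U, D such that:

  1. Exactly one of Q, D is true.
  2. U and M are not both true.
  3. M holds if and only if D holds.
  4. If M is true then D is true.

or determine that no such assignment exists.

Q = True, M = False, U = False, D = False

  (1) {Q, D}: 1 true — exactly one ✓
  (2) U=F, M=F — not both ✓
  (3) M=F, D=F — same ✓
  (4) M=F ⇒ D: vacuous ✓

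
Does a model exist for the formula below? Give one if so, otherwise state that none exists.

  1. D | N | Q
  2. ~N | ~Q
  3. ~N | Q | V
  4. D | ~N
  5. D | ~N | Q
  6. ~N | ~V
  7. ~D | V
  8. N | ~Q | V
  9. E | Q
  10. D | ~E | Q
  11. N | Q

Set V = True.
  then (~N | ~V) forces N = False.
  then (N | Q) forces Q = True.
Set E = True.
Set D = True.
All clauses satisfied.

V=T, N=F, E=T, Q=T, D=T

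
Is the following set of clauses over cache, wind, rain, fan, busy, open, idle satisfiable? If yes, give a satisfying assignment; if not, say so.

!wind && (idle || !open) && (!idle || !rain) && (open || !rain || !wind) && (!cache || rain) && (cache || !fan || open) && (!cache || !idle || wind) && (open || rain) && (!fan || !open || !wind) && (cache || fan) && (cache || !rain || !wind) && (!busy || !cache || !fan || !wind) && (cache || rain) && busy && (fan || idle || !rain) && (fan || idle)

cache = True; wind = False; rain = True; fan = True; busy = True; open = False; idle = False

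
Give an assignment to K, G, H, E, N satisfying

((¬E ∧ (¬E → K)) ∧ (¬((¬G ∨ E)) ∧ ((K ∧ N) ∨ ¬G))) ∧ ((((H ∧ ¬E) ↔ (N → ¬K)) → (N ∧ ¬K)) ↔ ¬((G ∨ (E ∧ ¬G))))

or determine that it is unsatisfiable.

K=T; G=T; H=F; E=F; N=T

  (¬E ∧ (¬E → K)) ∧ (¬((¬G ∨ E)) ∧ ((K ∧ N) ∨ ¬G)) = True
    ¬E ∧ (¬E → K) = True
      ¬E = True
      ¬E → K = True
        ¬E = True
    ¬((¬G ∨ E)) ∧ ((K ∧ N) ∨ ¬G) = True
      ¬((¬G ∨ E)) = True
        ¬G ∨ E = False
          ¬G = False
      (K ∧ N) ∨ ¬G = True
        K ∧ N = True
        ¬G = False
  (((H ∧ ¬E) ↔ (N → ¬K)) → (N ∧ ¬K)) ↔ ¬((G ∨ (E ∧ ¬G))) = True
    ((H ∧ ¬E) ↔ (N → ¬K)) → (N ∧ ¬K) = False
      (H ∧ ¬E) ↔ (N → ¬K) = True
        H ∧ ¬E = False
          ¬E = True
        N → ¬K = False
          ¬K = False
      N ∧ ¬K = False
        ¬K = False
    ¬((G ∨ (E ∧ ¬G))) = False
      G ∨ (E ∧ ¬G) = True
        E ∧ ¬G = False
          ¬G = False
Both conjuncts True, so the formula holds.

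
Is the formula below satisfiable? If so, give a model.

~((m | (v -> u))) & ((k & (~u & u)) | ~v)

Case u = True: the conjunct ~((m | (v -> u))) becomes ~((m | True)) = False.
Case u = False: the formula simplifies to ~((m | ~v)) & ~v.
  v = True: the conjunct ~v is False.
  v = False: the conjunct ~((m | ~v)) becomes ~((m | True)) = False.
Both cases fail — unsatisfiable.

Unsatisfiable — no assignment works.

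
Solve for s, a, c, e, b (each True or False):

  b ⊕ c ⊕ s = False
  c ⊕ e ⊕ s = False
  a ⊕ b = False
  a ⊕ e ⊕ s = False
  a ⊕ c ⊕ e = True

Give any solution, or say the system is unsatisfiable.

s = False; a = True; c = True; e = True; b = True

b ⊕ c ⊕ s = T ⊕ T ⊕ F = False ✓
c ⊕ e ⊕ s = T ⊕ T ⊕ F = False ✓
a ⊕ b = T ⊕ T = False ✓
a ⊕ e ⊕ s = T ⊕ T ⊕ F = False ✓
a ⊕ c ⊕ e = T ⊕ T ⊕ T = True ✓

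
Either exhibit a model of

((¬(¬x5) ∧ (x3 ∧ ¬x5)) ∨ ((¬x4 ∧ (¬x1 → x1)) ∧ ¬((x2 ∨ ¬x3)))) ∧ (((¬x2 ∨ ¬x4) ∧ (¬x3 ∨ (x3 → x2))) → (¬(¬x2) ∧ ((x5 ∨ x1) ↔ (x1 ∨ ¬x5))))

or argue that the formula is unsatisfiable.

x1: True, x2: False, x3: True, x4: False, x5: True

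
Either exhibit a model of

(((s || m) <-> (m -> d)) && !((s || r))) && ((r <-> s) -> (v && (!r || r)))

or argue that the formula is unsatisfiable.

s = False; m = True; v = True; r = False; d = True

  ((s || m) <-> (m -> d)) && !((s || r)) = True
    (s || m) <-> (m -> d) = True
      s || m = True
      m -> d = True
    !((s || r)) = True
      s || r = False
  (r <-> s) -> (v && (!r || r)) = True
    r <-> s = True
    v && (!r || r) = True
      !r || r = True
        !r = True
Both conjuncts True, so the formula holds.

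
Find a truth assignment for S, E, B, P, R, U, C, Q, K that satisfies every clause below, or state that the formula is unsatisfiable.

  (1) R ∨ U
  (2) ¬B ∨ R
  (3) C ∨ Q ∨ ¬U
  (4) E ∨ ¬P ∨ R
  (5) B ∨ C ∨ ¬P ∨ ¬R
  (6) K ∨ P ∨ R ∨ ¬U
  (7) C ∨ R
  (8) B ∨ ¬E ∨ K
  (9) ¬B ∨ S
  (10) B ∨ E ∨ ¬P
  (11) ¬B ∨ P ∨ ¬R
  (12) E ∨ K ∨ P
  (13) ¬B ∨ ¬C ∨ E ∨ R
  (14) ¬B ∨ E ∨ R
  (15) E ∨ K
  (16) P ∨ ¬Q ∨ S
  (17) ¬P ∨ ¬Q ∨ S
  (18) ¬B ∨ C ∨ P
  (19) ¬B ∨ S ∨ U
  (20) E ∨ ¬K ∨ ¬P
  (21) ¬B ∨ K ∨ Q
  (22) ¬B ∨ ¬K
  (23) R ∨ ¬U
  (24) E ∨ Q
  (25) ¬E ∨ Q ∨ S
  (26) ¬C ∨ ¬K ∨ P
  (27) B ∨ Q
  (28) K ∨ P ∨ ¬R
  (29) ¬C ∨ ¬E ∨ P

S = True; E = True; B = False; P = False; R = True; U = False; C = False; Q = True; K = True

Try S = False:
  (¬B ∨ S) forces B = False.
  (B ∨ Q) forces Q = True.
  (P ∨ ¬Q ∨ S) forces P = True.
  clause (¬P ∨ ¬Q ∨ S) is falsified — backtrack.
So S = True.
Set E = True.
Set B = False.
  then (B ∨ ¬E ∨ K) forces K = True.
  then (B ∨ Q) forces Q = True.
Set P = False.
  then (¬C ∨ ¬K ∨ P) forces C = False.
  then (C ∨ R) forces R = True.
Set U = False.
All clauses satisfied.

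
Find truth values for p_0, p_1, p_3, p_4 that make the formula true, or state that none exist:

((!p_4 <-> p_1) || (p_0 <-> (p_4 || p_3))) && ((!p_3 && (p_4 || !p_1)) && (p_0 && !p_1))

p_0=T, p_1=F, p_3=F, p_4=T

  (!p_4 <-> p_1) || (p_0 <-> (p_4 || p_3)) = True
    !p_4 <-> p_1 = True
      !p_4 = False
    p_0 <-> (p_4 || p_3) = True
      p_4 || p_3 = True
  (!p_3 && (p_4 || !p_1)) && (p_0 && !p_1) = True
    !p_3 && (p_4 || !p_1) = True
      !p_3 = True
      p_4 || !p_1 = True
        !p_1 = True
    p_0 && !p_1 = True
      !p_1 = True
Both conjuncts True, so the formula holds.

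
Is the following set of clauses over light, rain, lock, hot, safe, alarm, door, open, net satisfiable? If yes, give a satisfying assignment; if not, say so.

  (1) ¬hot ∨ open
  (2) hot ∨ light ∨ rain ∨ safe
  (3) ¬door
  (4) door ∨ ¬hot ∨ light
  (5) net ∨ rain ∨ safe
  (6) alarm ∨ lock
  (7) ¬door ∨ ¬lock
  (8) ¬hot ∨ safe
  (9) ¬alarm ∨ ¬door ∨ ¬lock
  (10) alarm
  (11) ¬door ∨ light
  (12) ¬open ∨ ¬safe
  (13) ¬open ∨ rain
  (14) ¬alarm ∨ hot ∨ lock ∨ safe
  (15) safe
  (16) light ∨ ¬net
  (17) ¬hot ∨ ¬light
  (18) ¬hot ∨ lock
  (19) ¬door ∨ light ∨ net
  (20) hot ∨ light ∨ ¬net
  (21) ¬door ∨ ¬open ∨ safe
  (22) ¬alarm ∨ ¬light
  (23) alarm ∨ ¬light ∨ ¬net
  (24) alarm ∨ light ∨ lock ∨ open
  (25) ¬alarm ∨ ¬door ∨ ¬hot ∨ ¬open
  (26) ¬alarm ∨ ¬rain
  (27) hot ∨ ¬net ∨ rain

light = False, rain = False, lock = False, hot = False, safe = True, alarm = True, door = False, open = False, net = False

Unit clause (¬door) forces door = False.
Unit clause (alarm) forces alarm = True.
Unit clause (safe) forces safe = True.
In (¬alarm ∨ ¬light) only ¬light is left, so light = False.
In (¬alarm ∨ ¬rain) only ¬rain is left, so rain = False.
In (door ∨ ¬hot ∨ light) only ¬hot is left, so hot = False.
In (¬open ∨ ¬safe) only ¬open is left, so open = False.
In (light ∨ ¬net) only ¬net is left, so net = False.
Set lock = False.
All clauses satisfied.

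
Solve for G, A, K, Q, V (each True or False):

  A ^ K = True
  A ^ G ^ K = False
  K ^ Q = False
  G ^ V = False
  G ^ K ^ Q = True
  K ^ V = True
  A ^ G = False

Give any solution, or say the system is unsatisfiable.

G=T, A=T, K=F, Q=F, V=T

A ^ K = T ^ F = True ✓
A ^ G ^ K = T ^ T ^ F = False ✓
K ^ Q = F ^ F = False ✓
G ^ V = T ^ T = False ✓
G ^ K ^ Q = T ^ F ^ F = True ✓
K ^ V = F ^ T = True ✓
A ^ G = T ^ T = False ✓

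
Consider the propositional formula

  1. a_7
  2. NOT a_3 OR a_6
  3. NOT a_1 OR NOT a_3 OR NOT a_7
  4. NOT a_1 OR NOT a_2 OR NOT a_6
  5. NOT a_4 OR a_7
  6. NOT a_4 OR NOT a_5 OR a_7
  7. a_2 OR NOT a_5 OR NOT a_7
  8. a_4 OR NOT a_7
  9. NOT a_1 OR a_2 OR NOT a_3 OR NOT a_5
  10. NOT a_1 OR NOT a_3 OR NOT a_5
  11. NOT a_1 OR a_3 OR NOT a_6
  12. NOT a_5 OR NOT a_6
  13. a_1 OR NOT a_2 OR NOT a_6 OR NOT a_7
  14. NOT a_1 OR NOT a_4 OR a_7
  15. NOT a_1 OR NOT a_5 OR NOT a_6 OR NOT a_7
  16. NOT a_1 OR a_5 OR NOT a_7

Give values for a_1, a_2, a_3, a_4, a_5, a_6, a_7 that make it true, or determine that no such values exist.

Unit clause (a_7) forces a_7 = True.
In (a_4 OR NOT a_7) only a_4 is left, so a_4 = True.
Set a_1 = False.
Set a_2 = True.
  then (a_1 OR NOT a_2 OR NOT a_6 OR NOT a_7) forces a_6 = False.
  then (NOT a_3 OR a_6) forces a_3 = False.
Set a_5 = False.
All clauses satisfied.

a_1: False, a_2: True, a_3: False, a_4: True, a_5: False, a_6: False, a_7: True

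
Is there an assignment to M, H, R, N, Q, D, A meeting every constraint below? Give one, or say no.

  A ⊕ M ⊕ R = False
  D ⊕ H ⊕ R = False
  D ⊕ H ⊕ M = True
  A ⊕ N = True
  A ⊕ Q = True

M = True, H = False, R = False, N = False, Q = False, D = False, A = True

A ⊕ M ⊕ R = T ⊕ T ⊕ F = False ✓
D ⊕ H ⊕ R = F ⊕ F ⊕ F = False ✓
D ⊕ H ⊕ M = F ⊕ F ⊕ T = True ✓
A ⊕ N = T ⊕ F = True ✓
A ⊕ Q = T ⊕ F = True ✓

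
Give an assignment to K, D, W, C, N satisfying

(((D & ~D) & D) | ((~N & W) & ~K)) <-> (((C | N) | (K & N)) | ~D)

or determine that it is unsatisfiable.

K: False, D: False, W: True, C: False, N: False

  (((D & ~D) & D) | ((~N & W) & ~K)) <-> (((C | N) | (K & N)) | ~D) = True
    ((D & ~D) & D) | ((~N & W) & ~K) = True
      (D & ~D) & D = False
        D & ~D = False
          ~D = True
      (~N & W) & ~K = True
        ~N & W = True
          ~N = True
        ~K = True
    ((C | N) | (K & N)) | ~D = True
      (C | N) | (K & N) = False
        C | N = False
        K & N = False
      ~D = True
The formula evaluates to True.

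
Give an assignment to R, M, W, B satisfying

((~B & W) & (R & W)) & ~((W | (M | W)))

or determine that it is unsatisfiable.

The formula is unsatisfiable.

Case W = True: the conjunct ~((W | (M | W))) becomes ~((True | True)) = False.
Case W = False: the conjunct W is False.
Both cases fail — unsatisfiable.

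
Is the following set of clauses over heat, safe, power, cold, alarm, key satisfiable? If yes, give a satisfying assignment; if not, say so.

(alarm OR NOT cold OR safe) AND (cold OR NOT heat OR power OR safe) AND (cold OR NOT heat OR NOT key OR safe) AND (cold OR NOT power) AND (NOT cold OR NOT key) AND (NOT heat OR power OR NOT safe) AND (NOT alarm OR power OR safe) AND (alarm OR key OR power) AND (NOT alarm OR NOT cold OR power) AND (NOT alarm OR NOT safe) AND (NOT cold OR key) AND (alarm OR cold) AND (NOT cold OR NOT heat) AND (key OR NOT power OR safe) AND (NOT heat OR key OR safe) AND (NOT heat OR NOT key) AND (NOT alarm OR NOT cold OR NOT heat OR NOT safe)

Case cold = True:
  (NOT cold OR NOT key) forces key = False.
  Clause (NOT cold OR key) is falsified — contradiction.
Case cold = False:
  (cold OR NOT power) forces power = False.
  (alarm OR cold) forces alarm = True.
  (NOT alarm OR power OR safe) forces safe = True.
  Clause (NOT alarm OR NOT safe) is falsified — contradiction.
Both cases fail, so the formula is unsatisfiable.

Unsatisfiable — no assignment works.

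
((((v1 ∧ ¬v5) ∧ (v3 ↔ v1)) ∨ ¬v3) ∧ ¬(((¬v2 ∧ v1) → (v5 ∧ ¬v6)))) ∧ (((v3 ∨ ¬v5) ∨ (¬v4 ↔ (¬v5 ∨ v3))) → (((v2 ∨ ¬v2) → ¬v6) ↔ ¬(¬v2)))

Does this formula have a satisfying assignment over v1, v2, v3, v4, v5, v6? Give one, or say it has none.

v1 = True; v2 = False; v3 = False; v4 = True; v5 = False; v6 = True

  (((v1 ∧ ¬v5) ∧ (v3 ↔ v1)) ∨ ¬v3) ∧ ¬(((¬v2 ∧ v1) → (v5 ∧ ¬v6))) = True
    ((v1 ∧ ¬v5) ∧ (v3 ↔ v1)) ∨ ¬v3 = True
      (v1 ∧ ¬v5) ∧ (v3 ↔ v1) = False
        v1 ∧ ¬v5 = True
          ¬v5 = True
        v3 ↔ v1 = False
      ¬v3 = True
    ¬(((¬v2 ∧ v1) → (v5 ∧ ¬v6))) = True
      (¬v2 ∧ v1) → (v5 ∧ ¬v6) = False
        ¬v2 ∧ v1 = True
          ¬v2 = True
        v5 ∧ ¬v6 = False
          ¬v6 = False
  ((v3 ∨ ¬v5) ∨ (¬v4 ↔ (¬v5 ∨ v3))) → (((v2 ∨ ¬v2) → ¬v6) ↔ ¬(¬v2)) = True
    (v3 ∨ ¬v5) ∨ (¬v4 ↔ (¬v5 ∨ v3)) = True
      v3 ∨ ¬v5 = True
        ¬v5 = True
      ¬v4 ↔ (¬v5 ∨ v3) = False
        ¬v4 = False
        ¬v5 ∨ v3 = True
          ¬v5 = True
    ((v2 ∨ ¬v2) → ¬v6) ↔ ¬(¬v2) = True
      (v2 ∨ ¬v2) → ¬v6 = False
        v2 ∨ ¬v2 = True
          ¬v2 = True
        ¬v6 = False
      ¬(¬v2) = False
        ¬v2 = True
Both conjuncts True, so the formula holds.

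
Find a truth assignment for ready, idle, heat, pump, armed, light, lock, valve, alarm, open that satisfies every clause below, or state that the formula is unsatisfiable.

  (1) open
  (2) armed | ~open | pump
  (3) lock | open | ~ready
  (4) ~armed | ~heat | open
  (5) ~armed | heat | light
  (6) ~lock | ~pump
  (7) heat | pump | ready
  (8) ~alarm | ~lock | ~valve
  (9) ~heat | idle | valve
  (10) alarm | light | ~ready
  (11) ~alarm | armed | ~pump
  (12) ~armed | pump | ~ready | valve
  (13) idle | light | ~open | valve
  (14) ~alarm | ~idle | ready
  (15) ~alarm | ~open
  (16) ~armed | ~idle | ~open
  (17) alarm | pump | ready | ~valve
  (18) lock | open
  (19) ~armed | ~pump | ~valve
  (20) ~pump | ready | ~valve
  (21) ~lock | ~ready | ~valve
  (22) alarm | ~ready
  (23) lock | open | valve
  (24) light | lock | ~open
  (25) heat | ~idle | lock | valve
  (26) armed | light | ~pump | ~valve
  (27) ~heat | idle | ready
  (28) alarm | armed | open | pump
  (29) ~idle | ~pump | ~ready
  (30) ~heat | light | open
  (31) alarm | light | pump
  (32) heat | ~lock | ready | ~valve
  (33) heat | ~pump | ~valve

ready = False, idle = True, heat = True, pump = True, armed = False, light = True, lock = False, valve = False, alarm = False, open = True

Unit clause (open) forces open = True.
In (~alarm | ~open) only ~alarm is left, so alarm = False.
In (alarm | ~ready) only ~ready is left, so ready = False.
Set idle = True.
  then (~armed | ~idle | ~open) forces armed = False.
  then (armed | ~open | pump) forces pump = True.
  then (~lock | ~pump) forces lock = False.
  then (~pump | ready | ~valve) forces valve = False.
  then (light | lock | ~open) forces light = True.
  then (heat | ~idle | lock | valve) forces heat = True.
All clauses satisfied.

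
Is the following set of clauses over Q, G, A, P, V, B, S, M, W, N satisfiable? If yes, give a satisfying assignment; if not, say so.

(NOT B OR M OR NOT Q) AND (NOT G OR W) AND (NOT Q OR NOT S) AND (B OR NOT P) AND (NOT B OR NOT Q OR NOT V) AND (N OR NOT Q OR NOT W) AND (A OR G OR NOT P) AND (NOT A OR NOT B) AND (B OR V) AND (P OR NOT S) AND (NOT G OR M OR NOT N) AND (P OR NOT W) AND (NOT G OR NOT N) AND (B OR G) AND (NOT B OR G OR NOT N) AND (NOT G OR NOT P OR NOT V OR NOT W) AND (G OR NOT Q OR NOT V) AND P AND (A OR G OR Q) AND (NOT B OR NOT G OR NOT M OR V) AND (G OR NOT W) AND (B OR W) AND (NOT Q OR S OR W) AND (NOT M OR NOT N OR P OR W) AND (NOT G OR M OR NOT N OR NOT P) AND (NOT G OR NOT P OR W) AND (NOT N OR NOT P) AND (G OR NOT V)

Q = False; G = True; A = False; P = True; V = False; B = True; S = False; M = False; W = True; N = False

Unit clause (P) forces P = True.
In (NOT N OR NOT P) only NOT N is left, so N = False.
In (B OR NOT P) only B is left, so B = True.
In (NOT A OR NOT B) only NOT A is left, so A = False.
In (A OR G OR NOT P) only G is left, so G = True.
In (NOT G OR NOT P OR W) only W is left, so W = True.
In (N OR NOT Q OR NOT W) only NOT Q is left, so Q = False.
In (NOT G OR NOT P OR NOT V OR NOT W) only NOT V is left, so V = False.
In (NOT B OR NOT G OR NOT M OR V) only NOT M is left, so M = False.
Set S = False.
All clauses satisfied.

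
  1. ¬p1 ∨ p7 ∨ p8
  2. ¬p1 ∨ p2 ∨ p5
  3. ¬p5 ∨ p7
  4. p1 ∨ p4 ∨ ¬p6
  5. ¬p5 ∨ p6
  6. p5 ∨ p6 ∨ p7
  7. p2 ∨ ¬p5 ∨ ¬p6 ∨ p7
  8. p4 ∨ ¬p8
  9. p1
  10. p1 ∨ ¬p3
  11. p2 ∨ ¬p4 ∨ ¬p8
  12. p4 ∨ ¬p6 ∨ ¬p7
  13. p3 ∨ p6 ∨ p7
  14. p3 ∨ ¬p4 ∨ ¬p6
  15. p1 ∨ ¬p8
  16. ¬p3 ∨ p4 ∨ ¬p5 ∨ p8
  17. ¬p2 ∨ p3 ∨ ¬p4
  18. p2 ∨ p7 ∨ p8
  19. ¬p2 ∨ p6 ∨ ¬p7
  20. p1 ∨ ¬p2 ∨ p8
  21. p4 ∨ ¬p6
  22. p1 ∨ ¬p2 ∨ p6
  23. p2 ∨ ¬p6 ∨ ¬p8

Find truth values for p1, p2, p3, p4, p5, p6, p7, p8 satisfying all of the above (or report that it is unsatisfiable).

Unit clause (p1) forces p1 = True.
Set p2 = True.
Try p3 = False:
  (¬p2 ∨ p3 ∨ ¬p4) forces p4 = False.
  (p4 ∨ ¬p8) forces p8 = False.
  (¬p1 ∨ p7 ∨ p8) forces p7 = True.
  (p4 ∨ ¬p6 ∨ ¬p7) forces p6 = False.
  clause (¬p2 ∨ p6 ∨ ¬p7) is falsified — backtrack.
So p3 = True.
Try p4 = False:
  (p4 ∨ ¬p8) forces p8 = False.
  (¬p1 ∨ p7 ∨ p8) forces p7 = True.
  (p4 ∨ ¬p6 ∨ ¬p7) forces p6 = False.
  clause (¬p2 ∨ p6 ∨ ¬p7) is falsified — backtrack.
So p4 = True.
Set p5 = False.
Set p6 = True.
Set p7 = True.
Set p8 = False.
All clauses satisfied.

p1 = True, p2 = True, p3 = True, p4 = True, p5 = False, p6 = True, p7 = True, p8 = False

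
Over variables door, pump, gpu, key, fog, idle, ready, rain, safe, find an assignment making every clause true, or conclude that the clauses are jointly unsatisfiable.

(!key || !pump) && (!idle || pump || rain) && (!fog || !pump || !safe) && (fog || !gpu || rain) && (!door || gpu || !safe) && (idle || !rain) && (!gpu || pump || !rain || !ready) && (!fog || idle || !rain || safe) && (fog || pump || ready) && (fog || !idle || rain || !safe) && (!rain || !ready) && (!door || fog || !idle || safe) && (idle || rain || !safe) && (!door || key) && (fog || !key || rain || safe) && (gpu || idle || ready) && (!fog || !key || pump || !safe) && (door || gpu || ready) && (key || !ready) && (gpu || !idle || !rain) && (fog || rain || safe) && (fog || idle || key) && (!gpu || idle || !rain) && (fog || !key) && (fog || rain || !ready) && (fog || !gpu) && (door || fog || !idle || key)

door: False, pump: False, gpu: True, key: True, fog: True, idle: False, ready: True, rain: False, safe: False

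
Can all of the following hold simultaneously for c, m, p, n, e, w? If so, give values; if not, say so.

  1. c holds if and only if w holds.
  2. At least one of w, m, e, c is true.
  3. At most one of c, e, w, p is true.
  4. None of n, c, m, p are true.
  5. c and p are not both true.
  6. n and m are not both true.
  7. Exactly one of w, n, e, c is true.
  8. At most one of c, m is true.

c: False; m: False; p: False; n: False; e: True; w: False

  (1) c=F, w=F — same ✓
  (2) {w, m, e, c}: 1 true — at least one ✓
  (3) {c, e, w, p}: 1 true — at most one ✓
  (4) {n, c, m, p}: 0 true — none ✓
  (5) c=F, p=F — not both ✓
  (6) n=F, m=F — not both ✓
  (7) {w, n, e, c}: 1 true — exactly one ✓
  (8) {c, m}: 0 true — at most one ✓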